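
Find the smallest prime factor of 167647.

167647 is odd.
Digit sum 31, not divisible by 3.
Ends in 7: not divisible by 5.
7: 167647 = 7·23949 + 4
11: 167647 = 11·15240 + 7
13: 167647 = 13·12895 + 12
17: 167647 = 17·9861 + 10
19: 167647 = 19·8823 + 10
23: 167647 = 23·7289

23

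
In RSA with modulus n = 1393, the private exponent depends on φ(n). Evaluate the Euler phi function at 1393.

Factor: 1393 = 7 · 199.
φ(1393) = (7−1) · (199−1) = 6 · 198 = 1188.

1188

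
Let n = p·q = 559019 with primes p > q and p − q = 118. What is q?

Since p = q + 118, we have 559019 = q(q + 118), so q² + 118q − 559019 = 0.
Discriminant: 118² + 4·559019 = 13924 + 2236076 = 2250000; √2250000 = 1500.
q = (−118 + 1500)/2 = 691, and p = q + 118 = 809.
Check: 691 · 809 = 559019.

691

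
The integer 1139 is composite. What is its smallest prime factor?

1139 is odd.
Digit sum 14, not divisible by 3.
Ends in 9: not divisible by 5.
7: 1139 = 7·162 + 5
11: 1139 = 11·103 + 6
13: 1139 = 13·87 + 8
17: 1139 = 17·67

17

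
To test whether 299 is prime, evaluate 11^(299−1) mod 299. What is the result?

11^1 ≡ 11 (mod 299)
11^2 ≡ 11^2 = 121 ≡ 121 (mod 299)
11^4 ≡ 121^2 = 14641 ≡ 289 (mod 299)
11^8 ≡ 289^2 = 83521 ≡ 100 (mod 299)
11^16 ≡ 100^2 = 10000 ≡ 133 (mod 299)
11^32 ≡ 133^2 = 17689 ≡ 48 (mod 299)
11^64 ≡ 48^2 = 2304 ≡ 211 (mod 299)
11^128 ≡ 211^2 = 44521 ≡ 269 (mod 299)
11^256 ≡ 269^2 = 72361 ≡ 3 (mod 299)
298 = 256 + 32 + 8 + 2 in binary powers of 2.
So 11^298 ≡ 3 · 48 · 100 · 121 ≡ 127 (mod 299).
Since 127 ≠ 1, base 11 is a Fermat witness: 299 is composite.

127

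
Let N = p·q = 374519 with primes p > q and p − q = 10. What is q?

Since p = q + 10, we have 374519 = q(q + 10), so q² + 10q − 374519 = 0.
Discriminant: 10² + 4·374519 = 100 + 1498076 = 1498176; √1498176 = 1224.
q = (−10 + 1224)/2 = 607, and p = q + 10 = 617.
Check: 607 · 617 = 374519.

607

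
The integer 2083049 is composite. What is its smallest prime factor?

2083049 is odd.
Digit sum 26, not divisible by 3.
Ends in 9: not divisible by 5.
7: 2083049 = 7·297578 + 3
11: 2083049 = 11·189368 + 1
13: 2083049 = 13·160234 + 7
17: 2083049 = 17·122532 + 5
19: 2083049 = 19·109634 + 3
23: 2083049 = 23·90567 + 8
29: 2083049 = 29·71829 + 8
31: 2083049 = 31·67195 + 4
37: 2083049 = 37·56298 + 23
41: 2083049 = 41·50806 + 3
43: 2083049 = 43·48443

43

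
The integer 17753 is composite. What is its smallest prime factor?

17753 is odd.
Digit sum 23, not divisible by 3.
Ends in 3: not divisible by 5.
7: 17753 = 7·2536 + 1
11: 17753 = 11·1613 + 10
13: 17753 = 13·1365 + 8
17: 17753 = 17·1044 + 5
19: 17753 = 19·934 + 7
23: 17753 = 23·771 + 20
29: 17753 = 29·612 + 5
31: 17753 = 31·572 + 21
37: 17753 = 37·479 + 30
41: 17753 = 41·433

41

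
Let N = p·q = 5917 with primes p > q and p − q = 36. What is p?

97

Since p = q + 36, we have 5917 = q(q + 36), so q² + 36q − 5917 = 0.
Discriminant: 36² + 4·5917 = 1296 + 23668 = 24964; √24964 = 158.
q = (−36 + 158)/2 = 61, and p = q + 36 = 97.
Check: 61 · 97 = 5917.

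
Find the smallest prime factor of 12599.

12599 is odd.
Digit sum 26, not divisible by 3.
Ends in 9: not divisible by 5.
7: 12599 = 7·1799 + 6
11: 12599 = 11·1145 + 4
13: 12599 = 13·969 + 2
17: 12599 = 17·741 + 2
19: 12599 = 19·663 + 2
23: 12599 = 23·547 + 18
29: 12599 = 29·434 + 13
31: 12599 = 31·406 + 13
37: 12599 = 37·340 + 19
41: 12599 = 41·307 + 12
43: 12599 = 43·293

43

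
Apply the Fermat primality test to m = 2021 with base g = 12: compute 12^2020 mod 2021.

397

12^1 ≡ 12 (mod 2021)
12^2 ≡ 12^2 = 144 ≡ 144 (mod 2021)
12^4 ≡ 144^2 = 20736 ≡ 526 (mod 2021)
12^8 ≡ 526^2 = 276676 ≡ 1820 (mod 2021)
12^16 ≡ 1820^2 = 3312400 ≡ 2002 (mod 2021)
12^32 ≡ 2002^2 = 4008004 ≡ 361 (mod 2021)
12^64 ≡ 361^2 = 130321 ≡ 977 (mod 2021)
12^128 ≡ 977^2 = 954529 ≡ 617 (mod 2021)
12^256 ≡ 617^2 = 380689 ≡ 741 (mod 2021)
12^512 ≡ 741^2 = 549081 ≡ 1390 (mod 2021)
12^1024 ≡ 1390^2 = 1932100 ≡ 24 (mod 2021)
2020 = 1024 + 512 + 256 + 128 + 64 + 32 + 4 in binary powers of 2.
So 12^2020 ≡ 24 · 1390 · 741 · 617 · 977 · 361 · 526 ≡ 397 (mod 2021).
Since 397 ≠ 1, base 12 is a Fermat witness: 2021 is composite.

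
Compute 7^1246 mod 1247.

552

7^1 ≡ 7 (mod 1247)
7^2 ≡ 7^2 = 49 ≡ 49 (mod 1247)
7^4 ≡ 49^2 = 2401 ≡ 1154 (mod 1247)
7^8 ≡ 1154^2 = 1331716 ≡ 1167 (mod 1247)
7^16 ≡ 1167^2 = 1361889 ≡ 165 (mod 1247)
7^32 ≡ 165^2 = 27225 ≡ 1038 (mod 1247)
7^64 ≡ 1038^2 = 1077444 ≡ 36 (mod 1247)
7^128 ≡ 36^2 = 1296 ≡ 49 (mod 1247)
7^256 ≡ 49^2 = 2401 ≡ 1154 (mod 1247)
7^512 ≡ 1154^2 = 1331716 ≡ 1167 (mod 1247)
7^1024 ≡ 1167^2 = 1361889 ≡ 165 (mod 1247)
1246 = 1024 + 128 + 64 + 16 + 8 + 4 + 2 in binary powers of 2.
So 7^1246 ≡ 165 · 49 · 36 · 165 · 1167 · 1154 · 49 ≡ 552 (mod 1247).
Since 552 ≠ 1, base 7 is a Fermat witness: 1247 is composite.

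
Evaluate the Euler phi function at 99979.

88800

Factor: 99979 = 11 · 61 · 149.
φ(99979) = (11−1) · (61−1) · (149−1) = 10 · 60 · 148 = 88800.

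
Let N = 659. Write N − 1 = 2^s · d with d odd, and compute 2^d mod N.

659 − 1 = 658 = 2^1 · 329, so d = 329.
2^1 ≡ 2 (mod 659)
2^2 ≡ 2^2 = 4 ≡ 4 (mod 659)
2^4 ≡ 4^2 = 16 ≡ 16 (mod 659)
2^8 ≡ 16^2 = 256 ≡ 256 (mod 659)
2^16 ≡ 256^2 = 65536 ≡ 295 (mod 659)
2^32 ≡ 295^2 = 87025 ≡ 37 (mod 659)
2^64 ≡ 37^2 = 1369 ≡ 51 (mod 659)
2^128 ≡ 51^2 = 2601 ≡ 624 (mod 659)
2^256 ≡ 624^2 = 389376 ≡ 566 (mod 659)
329 = 256 + 64 + 8 + 1 in binary powers of 2.
So 2^329 ≡ 566 · 51 · 256 · 2 ≡ 658 (mod 659).
Since 2^d ≡ 658 (mod 659), base 2 does not prove 659 composite.

658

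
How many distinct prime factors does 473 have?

473 = 11 · 43
473 = 11 · 43, which has 2 distinct prime factors.

2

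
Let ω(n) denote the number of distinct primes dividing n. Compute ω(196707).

196707 = 3 · 65569
65569 = 7 · 9367
9367 = 17 · 551
551 = 19 · 29
196707 = 3 · 7 · 17 · 19 · 29, which has 5 distinct prime factors.

5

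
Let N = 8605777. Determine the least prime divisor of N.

8605777 is odd.
Digit sum 40, not divisible by 3.
Ends in 7: not divisible by 5.
7: 8605777 = 7·1229396 + 5
11: 8605777 = 11·782343 + 4
13: 8605777 = 13·661982 + 11
17: 8605777 = 17·506222 + 3
19: 8605777 = 19·452935 + 12
23: 8605777 = 23·374164 + 5
29: 8605777 = 29·296750 + 27
31: 8605777 = 31·277605 + 22
37: 8605777 = 37·232588 + 21
41: 8605777 = 41·209897

41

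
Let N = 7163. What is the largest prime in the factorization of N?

29

7163 = 13 · 551
551 = 19 · 29
29 is prime.
So 7163 = 13 · 19 · 29; the largest prime factor is 29.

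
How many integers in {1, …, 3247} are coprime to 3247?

3040

Factor: 3247 = 17 · 191.
φ(3247) = (17−1) · (191−1) = 16 · 190 = 3040.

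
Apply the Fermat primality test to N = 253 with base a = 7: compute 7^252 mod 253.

7^1 ≡ 7 (mod 253)
7^2 ≡ 7^2 = 49 ≡ 49 (mod 253)
7^4 ≡ 49^2 = 2401 ≡ 124 (mod 253)
7^8 ≡ 124^2 = 15376 ≡ 196 (mod 253)
7^16 ≡ 196^2 = 38416 ≡ 213 (mod 253)
7^32 ≡ 213^2 = 45369 ≡ 82 (mod 253)
7^64 ≡ 82^2 = 6724 ≡ 146 (mod 253)
7^128 ≡ 146^2 = 21316 ≡ 64 (mod 253)
252 = 128 + 64 + 32 + 16 + 8 + 4 in binary powers of 2.
So 7^252 ≡ 64 · 146 · 82 · 213 · 196 · 124 ≡ 82 (mod 253).
Since 82 ≠ 1, base 7 is a Fermat witness: 253 is composite.

82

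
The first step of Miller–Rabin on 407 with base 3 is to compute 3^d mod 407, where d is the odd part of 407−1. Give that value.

407 − 1 = 406 = 2^1 · 203, so d = 203.
3^1 ≡ 3 (mod 407)
3^2 ≡ 3^2 = 9 ≡ 9 (mod 407)
3^4 ≡ 9^2 = 81 ≡ 81 (mod 407)
3^8 ≡ 81^2 = 6561 ≡ 49 (mod 407)
3^16 ≡ 49^2 = 2401 ≡ 366 (mod 407)
3^32 ≡ 366^2 = 133956 ≡ 53 (mod 407)
3^64 ≡ 53^2 = 2809 ≡ 367 (mod 407)
3^128 ≡ 367^2 = 134689 ≡ 379 (mod 407)
203 = 128 + 64 + 8 + 2 + 1 in binary powers of 2.
So 3^203 ≡ 379 · 367 · 49 · 9 · 3 ≡ 280 (mod 407).
Squaring chain: 280; never reaches −1, so base 3 is a Miller–Rabin witness that 407 is composite.

280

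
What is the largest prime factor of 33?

33 = 3 · 11
11 is prime.
So 33 = 3 · 11; the largest prime factor is 11.

11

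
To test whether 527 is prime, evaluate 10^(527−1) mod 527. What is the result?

10^1 ≡ 10 (mod 527)
10^2 ≡ 10^2 = 100 ≡ 100 (mod 527)
10^4 ≡ 100^2 = 10000 ≡ 514 (mod 527)
10^8 ≡ 514^2 = 264196 ≡ 169 (mod 527)
10^16 ≡ 169^2 = 28561 ≡ 103 (mod 527)
10^32 ≡ 103^2 = 10609 ≡ 69 (mod 527)
10^64 ≡ 69^2 = 4761 ≡ 18 (mod 527)
10^128 ≡ 18^2 = 324 ≡ 324 (mod 527)
10^256 ≡ 324^2 = 104976 ≡ 103 (mod 527)
10^512 ≡ 103^2 = 10609 ≡ 69 (mod 527)
526 = 512 + 8 + 4 + 2 in binary powers of 2.
So 10^526 ≡ 69 · 169 · 514 · 100 ≡ 382 (mod 527).
Since 382 ≠ 1, base 10 is a Fermat witness: 527 is composite.

382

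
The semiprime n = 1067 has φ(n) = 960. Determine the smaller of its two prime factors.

11

φ(n) = (p−1)(q−1) = n − (p+q) + 1, so p + q = 1067 − 960 + 1 = 108.
p and q are the roots of t² − 108t + 1067 = 0.
Discriminant: 108² − 4·1067 = 11664 − 4268 = 7396; √7396 = 86.
q = (108 − 86)/2 = 11, p = (108 + 86)/2 = 97.
Check: 11 · 97 = 1067.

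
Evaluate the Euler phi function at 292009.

270336

Factor: 292009 = 17 · 89 · 193.
φ(292009) = (17−1) · (89−1) · (193−1) = 16 · 88 · 192 = 270336.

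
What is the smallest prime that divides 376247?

31

376247 is odd.
Digit sum 29, not divisible by 3.
Ends in 7: not divisible by 5.
7: 376247 = 7·53749 + 4
11: 376247 = 11·34204 + 3
13: 376247 = 13·28942 + 1
17: 376247 = 17·22132 + 3
19: 376247 = 19·19802 + 9
23: 376247 = 23·16358 + 13
29: 376247 = 29·12974 + 1
31: 376247 = 31·12137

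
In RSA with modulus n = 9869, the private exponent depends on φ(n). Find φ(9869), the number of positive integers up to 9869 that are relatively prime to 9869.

9660

Factor: 9869 = 71 · 139.
φ(9869) = (71−1) · (139−1) = 70 · 138 = 9660.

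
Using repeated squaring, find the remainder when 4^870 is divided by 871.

4^1 ≡ 4 (mod 871)
4^2 ≡ 4^2 = 16 ≡ 16 (mod 871)
4^4 ≡ 16^2 = 256 ≡ 256 (mod 871)
4^8 ≡ 256^2 = 65536 ≡ 211 (mod 871)
4^16 ≡ 211^2 = 44521 ≡ 100 (mod 871)
4^32 ≡ 100^2 = 10000 ≡ 419 (mod 871)
4^64 ≡ 419^2 = 175561 ≡ 490 (mod 871)
4^128 ≡ 490^2 = 240100 ≡ 575 (mod 871)
4^256 ≡ 575^2 = 330625 ≡ 516 (mod 871)
4^512 ≡ 516^2 = 266256 ≡ 601 (mod 871)
870 = 512 + 256 + 64 + 32 + 4 + 2 in binary powers of 2.
So 4^870 ≡ 601 · 516 · 490 · 419 · 256 · 16 ≡ 14 (mod 871).
Since 14 ≠ 1, base 4 is a Fermat witness: 871 is composite.

14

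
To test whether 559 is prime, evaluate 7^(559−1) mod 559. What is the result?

7^1 ≡ 7 (mod 559)
7^2 ≡ 7^2 = 49 ≡ 49 (mod 559)
7^4 ≡ 49^2 = 2401 ≡ 165 (mod 559)
7^8 ≡ 165^2 = 27225 ≡ 393 (mod 559)
7^16 ≡ 393^2 = 154449 ≡ 165 (mod 559)
7^32 ≡ 165^2 = 27225 ≡ 393 (mod 559)
7^64 ≡ 393^2 = 154449 ≡ 165 (mod 559)
7^128 ≡ 165^2 = 27225 ≡ 393 (mod 559)
7^256 ≡ 393^2 = 154449 ≡ 165 (mod 559)
7^512 ≡ 165^2 = 27225 ≡ 393 (mod 559)
558 = 512 + 32 + 8 + 4 + 2 in binary powers of 2.
So 7^558 ≡ 393 · 393 · 393 · 165 · 49 ≡ 259 (mod 559).
Since 259 ≠ 1, base 7 is a Fermat witness: 559 is composite.

259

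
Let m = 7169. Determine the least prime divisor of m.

7169 is odd.
Digit sum 23, not divisible by 3.
Ends in 9: not divisible by 5.
7: 7169 = 7·1024 + 1
11: 7169 = 11·651 + 8
13: 7169 = 13·551 + 6
17: 7169 = 17·421 + 12
19: 7169 = 19·377 + 6
23: 7169 = 23·311 + 16
29: 7169 = 29·247 + 6
31: 7169 = 31·231 + 8
37: 7169 = 37·193 + 28
41: 7169 = 41·174 + 35
43: 7169 = 43·166 + 31
47: 7169 = 47·152 + 25
53: 7169 = 53·135 + 14
59: 7169 = 59·121 + 30
61: 7169 = 61·117 + 32
67: 7169 = 67·107

67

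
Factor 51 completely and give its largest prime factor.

51 = 3 · 17
17 is prime.
So 51 = 3 · 17; the largest prime factor is 17.

17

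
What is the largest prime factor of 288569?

73

288569 = 59 · 4891
4891 = 67 · 73
73 is prime.
So 288569 = 59 · 67 · 73; the largest prime factor is 73.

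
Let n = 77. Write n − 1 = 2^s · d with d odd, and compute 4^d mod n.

77 − 1 = 76 = 2^2 · 19, so d = 19.
4^1 ≡ 4 (mod 77)
4^2 ≡ 4^2 = 16 ≡ 16 (mod 77)
4^4 ≡ 16^2 = 256 ≡ 25 (mod 77)
4^8 ≡ 25^2 = 625 ≡ 9 (mod 77)
4^16 ≡ 9^2 = 81 ≡ 4 (mod 77)
19 = 16 + 2 + 1 in binary powers of 2.
So 4^19 ≡ 4 · 16 · 4 ≡ 25 (mod 77).
Squaring chain: 25 → 9; never reaches −1, so base 4 is a Miller–Rabin witness that 77 is composite.

25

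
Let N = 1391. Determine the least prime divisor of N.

1391 is odd.
Digit sum 14, not divisible by 3.
Ends in 1: not divisible by 5.
7: 1391 = 7·198 + 5
11: 1391 = 11·126 + 5
13: 1391 = 13·107

13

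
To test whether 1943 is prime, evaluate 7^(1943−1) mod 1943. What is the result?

1387

7^1 ≡ 7 (mod 1943)
7^2 ≡ 7^2 = 49 ≡ 49 (mod 1943)
7^4 ≡ 49^2 = 2401 ≡ 458 (mod 1943)
7^8 ≡ 458^2 = 209764 ≡ 1863 (mod 1943)
7^16 ≡ 1863^2 = 3470769 ≡ 571 (mod 1943)
7^32 ≡ 571^2 = 326041 ≡ 1560 (mod 1943)
7^64 ≡ 1560^2 = 2433600 ≡ 964 (mod 1943)
7^128 ≡ 964^2 = 929296 ≡ 542 (mod 1943)
7^256 ≡ 542^2 = 293764 ≡ 371 (mod 1943)
7^512 ≡ 371^2 = 137641 ≡ 1631 (mod 1943)
7^1024 ≡ 1631^2 = 2660161 ≡ 194 (mod 1943)
1942 = 1024 + 512 + 256 + 128 + 16 + 4 + 2 in binary powers of 2.
So 7^1942 ≡ 194 · 1631 · 371 · 542 · 571 · 458 · 49 ≡ 1387 (mod 1943).
Since 1387 ≠ 1, base 7 is a Fermat witness: 1943 is composite.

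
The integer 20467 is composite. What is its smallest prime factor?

20467 is odd.
Digit sum 19, not divisible by 3.
Ends in 7: not divisible by 5.
7: 20467 = 7·2923 + 6
11: 20467 = 11·1860 + 7
13: 20467 = 13·1574 + 5
17: 20467 = 17·1203 + 16
19: 20467 = 19·1077 + 4
23: 20467 = 23·889 + 20
29: 20467 = 29·705 + 22
31: 20467 = 31·660 + 7
37: 20467 = 37·553 + 6
41: 20467 = 41·499 + 8
43: 20467 = 43·475 + 42
47: 20467 = 47·435 + 22
53: 20467 = 53·386 + 9
59: 20467 = 59·346 + 53
61: 20467 = 61·335 + 32
67: 20467 = 67·305 + 32
71: 20467 = 71·288 + 19
73: 20467 = 73·280 + 27
79: 20467 = 79·259 + 6
83: 20467 = 83·246 + 49
89: 20467 = 89·229 + 86
97: 20467 = 97·211

97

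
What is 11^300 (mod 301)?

176

11^1 ≡ 11 (mod 301)
11^2 ≡ 11^2 = 121 ≡ 121 (mod 301)
11^4 ≡ 121^2 = 14641 ≡ 193 (mod 301)
11^8 ≡ 193^2 = 37249 ≡ 226 (mod 301)
11^16 ≡ 226^2 = 51076 ≡ 207 (mod 301)
11^32 ≡ 207^2 = 42849 ≡ 107 (mod 301)
11^64 ≡ 107^2 = 11449 ≡ 11 (mod 301)
11^128 ≡ 11^2 = 121 ≡ 121 (mod 301)
11^256 ≡ 121^2 = 14641 ≡ 193 (mod 301)
300 = 256 + 32 + 8 + 4 in binary powers of 2.
So 11^300 ≡ 193 · 107 · 226 · 193 ≡ 176 (mod 301).
Since 176 ≠ 1, base 11 is a Fermat witness: 301 is composite.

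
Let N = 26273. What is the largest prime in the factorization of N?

47

26273 = 13 · 2021
2021 = 43 · 47
47 is prime.
So 26273 = 13 · 43 · 47; the largest prime factor is 47.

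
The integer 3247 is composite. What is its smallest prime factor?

17

3247 is odd.
Digit sum 16, not divisible by 3.
Ends in 7: not divisible by 5.
7: 3247 = 7·463 + 6
11: 3247 = 11·295 + 2
13: 3247 = 13·249 + 10
17: 3247 = 17·191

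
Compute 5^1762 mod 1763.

5^1 ≡ 5 (mod 1763)
5^2 ≡ 5^2 = 25 ≡ 25 (mod 1763)
5^4 ≡ 25^2 = 625 ≡ 625 (mod 1763)
5^8 ≡ 625^2 = 390625 ≡ 1002 (mod 1763)
5^16 ≡ 1002^2 = 1004004 ≡ 857 (mod 1763)
5^32 ≡ 857^2 = 734449 ≡ 1041 (mod 1763)
5^64 ≡ 1041^2 = 1083681 ≡ 1199 (mod 1763)
5^128 ≡ 1199^2 = 1437601 ≡ 756 (mod 1763)
5^256 ≡ 756^2 = 571536 ≡ 324 (mod 1763)
5^512 ≡ 324^2 = 104976 ≡ 959 (mod 1763)
5^1024 ≡ 959^2 = 919681 ≡ 1158 (mod 1763)
1762 = 1024 + 512 + 128 + 64 + 32 + 2 in binary powers of 2.
So 5^1762 ≡ 1158 · 959 · 756 · 1199 · 1041 · 25 ≡ 1665 (mod 1763).
Since 1665 ≠ 1, base 5 is a Fermat witness: 1763 is composite.

1665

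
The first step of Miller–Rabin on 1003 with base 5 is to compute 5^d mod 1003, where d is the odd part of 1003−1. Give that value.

694

1003 − 1 = 1002 = 2^1 · 501, so d = 501.
5^1 ≡ 5 (mod 1003)
5^2 ≡ 5^2 = 25 ≡ 25 (mod 1003)
5^4 ≡ 25^2 = 625 ≡ 625 (mod 1003)
5^8 ≡ 625^2 = 390625 ≡ 458 (mod 1003)
5^16 ≡ 458^2 = 209764 ≡ 137 (mod 1003)
5^32 ≡ 137^2 = 18769 ≡ 715 (mod 1003)
5^64 ≡ 715^2 = 511225 ≡ 698 (mod 1003)
5^128 ≡ 698^2 = 487204 ≡ 749 (mod 1003)
5^256 ≡ 749^2 = 561001 ≡ 324 (mod 1003)
501 = 256 + 128 + 64 + 32 + 16 + 4 + 1 in binary powers of 2.
So 5^501 ≡ 324 · 749 · 698 · 715 · 137 · 625 · 5 ≡ 694 (mod 1003).
Squaring chain: 694; never reaches −1, so base 5 is a Miller–Rabin witness that 1003 is composite.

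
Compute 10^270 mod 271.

10^1 ≡ 10 (mod 271)
10^2 ≡ 10^2 = 100 ≡ 100 (mod 271)
10^4 ≡ 100^2 = 10000 ≡ 244 (mod 271)
10^8 ≡ 244^2 = 59536 ≡ 187 (mod 271)
10^16 ≡ 187^2 = 34969 ≡ 10 (mod 271)
10^32 ≡ 10^2 = 100 ≡ 100 (mod 271)
10^64 ≡ 100^2 = 10000 ≡ 244 (mod 271)
10^128 ≡ 244^2 = 59536 ≡ 187 (mod 271)
10^256 ≡ 187^2 = 34969 ≡ 10 (mod 271)
270 = 256 + 8 + 4 + 2 in binary powers of 2.
So 10^270 ≡ 10 · 187 · 244 · 100 ≡ 1 (mod 271).
Since the result is 1, base 10 gives no evidence that 271 is composite.

1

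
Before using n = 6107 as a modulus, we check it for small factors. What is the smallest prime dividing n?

6107 is odd.
Digit sum 14, not divisible by 3.
Ends in 7: not divisible by 5.
7: 6107 = 7·872 + 3
11: 6107 = 11·555 + 2
13: 6107 = 13·469 + 10
17: 6107 = 17·359 + 4
19: 6107 = 19·321 + 8
23: 6107 = 23·265 + 12
29: 6107 = 29·210 + 17
31: 6107 = 31·197

31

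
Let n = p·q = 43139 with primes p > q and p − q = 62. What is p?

Since p = q + 62, we have 43139 = q(q + 62), so q² + 62q − 43139 = 0.
Discriminant: 62² + 4·43139 = 3844 + 172556 = 176400; √176400 = 420.
q = (−62 + 420)/2 = 179, and p = q + 62 = 241.
Check: 179 · 241 = 43139.

241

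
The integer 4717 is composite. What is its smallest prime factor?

53

4717 is odd.
Digit sum 19, not divisible by 3.
Ends in 7: not divisible by 5.
7: 4717 = 7·673 + 6
11: 4717 = 11·428 + 9
13: 4717 = 13·362 + 11
17: 4717 = 17·277 + 8
19: 4717 = 19·248 + 5
23: 4717 = 23·205 + 2
29: 4717 = 29·162 + 19
31: 4717 = 31·152 + 5
37: 4717 = 37·127 + 18
41: 4717 = 41·115 + 2
43: 4717 = 43·109 + 30
47: 4717 = 47·100 + 17
53: 4717 = 53·89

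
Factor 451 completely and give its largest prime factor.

41

451 = 11 · 41
41 is prime.
So 451 = 11 · 41; the largest prime factor is 41.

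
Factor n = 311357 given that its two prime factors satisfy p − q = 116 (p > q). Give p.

Since p = q + 116, we have 311357 = q(q + 116), so q² + 116q − 311357 = 0.
Discriminant: 116² + 4·311357 = 13456 + 1245428 = 1258884; √1258884 = 1122.
q = (−116 + 1122)/2 = 503, and p = q + 116 = 619.
Check: 503 · 619 = 311357.

619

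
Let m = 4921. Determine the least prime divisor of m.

7

4921 is odd.
Digit sum 16, not divisible by 3.
Ends in 1: not divisible by 5.
7: 4921 = 7·703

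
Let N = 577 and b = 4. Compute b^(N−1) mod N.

1

4^1 ≡ 4 (mod 577)
4^2 ≡ 4^2 = 16 ≡ 16 (mod 577)
4^4 ≡ 16^2 = 256 ≡ 256 (mod 577)
4^8 ≡ 256^2 = 65536 ≡ 335 (mod 577)
4^16 ≡ 335^2 = 112225 ≡ 287 (mod 577)
4^32 ≡ 287^2 = 82369 ≡ 435 (mod 577)
4^64 ≡ 435^2 = 189225 ≡ 546 (mod 577)
4^128 ≡ 546^2 = 298116 ≡ 384 (mod 577)
4^256 ≡ 384^2 = 147456 ≡ 321 (mod 577)
4^512 ≡ 321^2 = 103041 ≡ 335 (mod 577)
576 = 512 + 64 in binary powers of 2.
So 4^576 ≡ 335 · 546 ≡ 1 (mod 577).
Since the result is 1, base 4 gives no evidence that 577 is composite.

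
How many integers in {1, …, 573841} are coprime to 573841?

Factor: 573841 = 31 · 107 · 173.
φ(573841) = (31−1) · (107−1) · (173−1) = 30 · 106 · 172 = 546960.

546960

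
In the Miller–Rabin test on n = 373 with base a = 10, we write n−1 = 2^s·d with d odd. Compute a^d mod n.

373 − 1 = 372 = 2^2 · 93, so d = 93.
10^1 ≡ 10 (mod 373)
10^2 ≡ 10^2 = 100 ≡ 100 (mod 373)
10^4 ≡ 100^2 = 10000 ≡ 302 (mod 373)
10^8 ≡ 302^2 = 91204 ≡ 192 (mod 373)
10^16 ≡ 192^2 = 36864 ≡ 310 (mod 373)
10^32 ≡ 310^2 = 96100 ≡ 239 (mod 373)
10^64 ≡ 239^2 = 57121 ≡ 52 (mod 373)
93 = 64 + 16 + 8 + 4 + 1 in binary powers of 2.
So 10^93 ≡ 52 · 310 · 192 · 302 · 10 ≡ 372 (mod 373).
Since 10^d ≡ 372 (mod 373), base 10 does not prove 373 composite.

372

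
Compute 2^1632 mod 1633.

476

2^1 ≡ 2 (mod 1633)
2^2 ≡ 2^2 = 4 ≡ 4 (mod 1633)
2^4 ≡ 4^2 = 16 ≡ 16 (mod 1633)
2^8 ≡ 16^2 = 256 ≡ 256 (mod 1633)
2^16 ≡ 256^2 = 65536 ≡ 216 (mod 1633)
2^32 ≡ 216^2 = 46656 ≡ 932 (mod 1633)
2^64 ≡ 932^2 = 868624 ≡ 1501 (mod 1633)
2^128 ≡ 1501^2 = 2253001 ≡ 1094 (mod 1633)
2^256 ≡ 1094^2 = 1196836 ≡ 1480 (mod 1633)
2^512 ≡ 1480^2 = 2190400 ≡ 547 (mod 1633)
2^1024 ≡ 547^2 = 299209 ≡ 370 (mod 1633)
1632 = 1024 + 512 + 64 + 32 in binary powers of 2.
So 2^1632 ≡ 370 · 547 · 1501 · 932 ≡ 476 (mod 1633).
Since 476 ≠ 1, base 2 is a Fermat witness: 1633 is composite.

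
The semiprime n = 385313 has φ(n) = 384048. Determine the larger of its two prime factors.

757

φ(n) = (p−1)(q−1) = n − (p+q) + 1, so p + q = 385313 − 384048 + 1 = 1266.
p and q are the roots of t² − 1266t + 385313 = 0.
Discriminant: 1266² − 4·385313 = 1602756 − 1541252 = 61504; √61504 = 248.
q = (1266 − 248)/2 = 509, p = (1266 + 248)/2 = 757.
Check: 509 · 757 = 385313.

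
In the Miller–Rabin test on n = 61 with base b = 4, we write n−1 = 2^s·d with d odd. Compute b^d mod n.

61 − 1 = 60 = 2^2 · 15, so d = 15.
4^1 ≡ 4 (mod 61)
4^2 ≡ 4^2 = 16 ≡ 16 (mod 61)
4^4 ≡ 16^2 = 256 ≡ 12 (mod 61)
4^8 ≡ 12^2 = 144 ≡ 22 (mod 61)
15 = 8 + 4 + 2 + 1 in binary powers of 2.
So 4^15 ≡ 22 · 12 · 16 · 4 ≡ 60 (mod 61).
Since 4^d ≡ 60 (mod 61), base 4 does not prove 61 composite.

60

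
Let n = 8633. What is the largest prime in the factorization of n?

8633 = 89 · 97
97 is prime.
So 8633 = 89 · 97; the largest prime factor is 97.

97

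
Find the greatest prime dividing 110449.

110449 = 17 · 6497
6497 = 73 · 89
89 is prime.
So 110449 = 17 · 73 · 89; the largest prime factor is 89.

89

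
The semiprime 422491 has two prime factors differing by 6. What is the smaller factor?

Since p = q + 6, we have 422491 = q(q + 6), so q² + 6q − 422491 = 0.
Discriminant: 6² + 4·422491 = 36 + 1689964 = 1690000; √1690000 = 1300.
q = (−6 + 1300)/2 = 647, and p = q + 6 = 653.
Check: 647 · 653 = 422491.

647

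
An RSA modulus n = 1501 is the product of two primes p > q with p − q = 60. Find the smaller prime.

19

Since p = q + 60, we have 1501 = q(q + 60), so q² + 60q − 1501 = 0.
Discriminant: 60² + 4·1501 = 3600 + 6004 = 9604; √9604 = 98.
q = (−60 + 98)/2 = 19, and p = q + 60 = 79.
Check: 19 · 79 = 1501.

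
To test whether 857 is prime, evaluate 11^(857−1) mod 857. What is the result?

1

11^1 ≡ 11 (mod 857)
11^2 ≡ 11^2 = 121 ≡ 121 (mod 857)
11^4 ≡ 121^2 = 14641 ≡ 72 (mod 857)
11^8 ≡ 72^2 = 5184 ≡ 42 (mod 857)
11^16 ≡ 42^2 = 1764 ≡ 50 (mod 857)
11^32 ≡ 50^2 = 2500 ≡ 786 (mod 857)
11^64 ≡ 786^2 = 617796 ≡ 756 (mod 857)
11^128 ≡ 756^2 = 571536 ≡ 774 (mod 857)
11^256 ≡ 774^2 = 599076 ≡ 33 (mod 857)
11^512 ≡ 33^2 = 1089 ≡ 232 (mod 857)
856 = 512 + 256 + 64 + 16 + 8 in binary powers of 2.
So 11^856 ≡ 232 · 33 · 756 · 50 · 42 ≡ 1 (mod 857).
Since the result is 1, base 11 gives no evidence that 857 is composite.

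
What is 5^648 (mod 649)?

4

5^1 ≡ 5 (mod 649)
5^2 ≡ 5^2 = 25 ≡ 25 (mod 649)
5^4 ≡ 25^2 = 625 ≡ 625 (mod 649)
5^8 ≡ 625^2 = 390625 ≡ 576 (mod 649)
5^16 ≡ 576^2 = 331776 ≡ 137 (mod 649)
5^32 ≡ 137^2 = 18769 ≡ 597 (mod 649)
5^64 ≡ 597^2 = 356409 ≡ 108 (mod 649)
5^128 ≡ 108^2 = 11664 ≡ 631 (mod 649)
5^256 ≡ 631^2 = 398161 ≡ 324 (mod 649)
5^512 ≡ 324^2 = 104976 ≡ 487 (mod 649)
648 = 512 + 128 + 8 in binary powers of 2.
So 5^648 ≡ 487 · 631 · 576 ≡ 4 (mod 649).
Since 4 ≠ 1, base 5 is a Fermat witness: 649 is composite.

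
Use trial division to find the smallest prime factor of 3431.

3431 is odd.
Digit sum 11, not divisible by 3.
Ends in 1: not divisible by 5.
7: 3431 = 7·490 + 1
11: 3431 = 11·311 + 10
13: 3431 = 13·263 + 12
17: 3431 = 17·201 + 14
19: 3431 = 19·180 + 11
23: 3431 = 23·149 + 4
29: 3431 = 29·118 + 9
31: 3431 = 31·110 + 21
37: 3431 = 37·92 + 27
41: 3431 = 41·83 + 28
43: 3431 = 43·79 + 34
47: 3431 = 47·73

47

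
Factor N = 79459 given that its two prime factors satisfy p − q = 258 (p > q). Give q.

181

Since p = q + 258, we have 79459 = q(q + 258), so q² + 258q − 79459 = 0.
Discriminant: 258² + 4·79459 = 66564 + 317836 = 384400; √384400 = 620.
q = (−258 + 620)/2 = 181, and p = q + 258 = 439.
Check: 181 · 439 = 79459.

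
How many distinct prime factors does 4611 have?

4611 = 3 · 1537
1537 = 29 · 53
4611 = 3 · 29 · 53, which has 3 distinct prime factors.

3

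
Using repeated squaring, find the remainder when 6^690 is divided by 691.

1

6^1 ≡ 6 (mod 691)
6^2 ≡ 6^2 = 36 ≡ 36 (mod 691)
6^4 ≡ 36^2 = 1296 ≡ 605 (mod 691)
6^8 ≡ 605^2 = 366025 ≡ 486 (mod 691)
6^16 ≡ 486^2 = 236196 ≡ 565 (mod 691)
6^32 ≡ 565^2 = 319225 ≡ 674 (mod 691)
6^64 ≡ 674^2 = 454276 ≡ 289 (mod 691)
6^128 ≡ 289^2 = 83521 ≡ 601 (mod 691)
6^256 ≡ 601^2 = 361201 ≡ 499 (mod 691)
6^512 ≡ 499^2 = 249001 ≡ 241 (mod 691)
690 = 512 + 128 + 32 + 16 + 2 in binary powers of 2.
So 6^690 ≡ 241 · 601 · 674 · 565 · 36 ≡ 1 (mod 691).
Since the result is 1, base 6 gives no evidence that 691 is composite.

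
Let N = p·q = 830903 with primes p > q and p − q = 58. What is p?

Since p = q + 58, we have 830903 = q(q + 58), so q² + 58q − 830903 = 0.
Discriminant: 58² + 4·830903 = 3364 + 3323612 = 3326976; √3326976 = 1824.
q = (−58 + 1824)/2 = 883, and p = q + 58 = 941.
Check: 883 · 941 = 830903.

941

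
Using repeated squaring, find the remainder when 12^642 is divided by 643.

12^1 ≡ 12 (mod 643)
12^2 ≡ 12^2 = 144 ≡ 144 (mod 643)
12^4 ≡ 144^2 = 20736 ≡ 160 (mod 643)
12^8 ≡ 160^2 = 25600 ≡ 523 (mod 643)
12^16 ≡ 523^2 = 273529 ≡ 254 (mod 643)
12^32 ≡ 254^2 = 64516 ≡ 216 (mod 643)
12^64 ≡ 216^2 = 46656 ≡ 360 (mod 643)
12^128 ≡ 360^2 = 129600 ≡ 357 (mod 643)
12^256 ≡ 357^2 = 127449 ≡ 135 (mod 643)
12^512 ≡ 135^2 = 18225 ≡ 221 (mod 643)
642 = 512 + 128 + 2 in binary powers of 2.
So 12^642 ≡ 221 · 357 · 144 ≡ 1 (mod 643).
Since the result is 1, base 12 gives no evidence that 643 is composite.

1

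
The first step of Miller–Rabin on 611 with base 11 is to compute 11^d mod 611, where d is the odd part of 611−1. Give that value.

527

611 − 1 = 610 = 2^1 · 305, so d = 305.
11^1 ≡ 11 (mod 611)
11^2 ≡ 11^2 = 121 ≡ 121 (mod 611)
11^4 ≡ 121^2 = 14641 ≡ 588 (mod 611)
11^8 ≡ 588^2 = 345744 ≡ 529 (mod 611)
11^16 ≡ 529^2 = 279841 ≡ 3 (mod 611)
11^32 ≡ 3^2 = 9 ≡ 9 (mod 611)
11^64 ≡ 9^2 = 81 ≡ 81 (mod 611)
11^128 ≡ 81^2 = 6561 ≡ 451 (mod 611)
11^256 ≡ 451^2 = 203401 ≡ 549 (mod 611)
305 = 256 + 32 + 16 + 1 in binary powers of 2.
So 11^305 ≡ 549 · 9 · 3 · 11 ≡ 527 (mod 611).
Squaring chain: 527; never reaches −1, so base 11 is a Miller–Rabin witness that 611 is composite.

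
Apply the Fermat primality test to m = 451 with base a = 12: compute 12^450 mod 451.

12^1 ≡ 12 (mod 451)
12^2 ≡ 12^2 = 144 ≡ 144 (mod 451)
12^4 ≡ 144^2 = 20736 ≡ 441 (mod 451)
12^8 ≡ 441^2 = 194481 ≡ 100 (mod 451)
12^16 ≡ 100^2 = 10000 ≡ 78 (mod 451)
12^32 ≡ 78^2 = 6084 ≡ 221 (mod 451)
12^64 ≡ 221^2 = 48841 ≡ 133 (mod 451)
12^128 ≡ 133^2 = 17689 ≡ 100 (mod 451)
12^256 ≡ 100^2 = 10000 ≡ 78 (mod 451)
450 = 256 + 128 + 64 + 2 in binary powers of 2.
So 12^450 ≡ 78 · 100 · 133 · 144 ≡ 419 (mod 451).
Since 419 ≠ 1, base 12 is a Fermat witness: 451 is composite.

419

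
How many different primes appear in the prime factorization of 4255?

4255 = 5 · 851
851 = 23 · 37
4255 = 5 · 23 · 37, which has 3 distinct prime factors.

3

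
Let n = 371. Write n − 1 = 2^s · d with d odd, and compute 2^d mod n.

371 − 1 = 370 = 2^1 · 185, so d = 185.
2^1 ≡ 2 (mod 371)
2^2 ≡ 2^2 = 4 ≡ 4 (mod 371)
2^4 ≡ 4^2 = 16 ≡ 16 (mod 371)
2^8 ≡ 16^2 = 256 ≡ 256 (mod 371)
2^16 ≡ 256^2 = 65536 ≡ 240 (mod 371)
2^32 ≡ 240^2 = 57600 ≡ 95 (mod 371)
2^64 ≡ 95^2 = 9025 ≡ 121 (mod 371)
2^128 ≡ 121^2 = 14641 ≡ 172 (mod 371)
185 = 128 + 32 + 16 + 8 + 1 in binary powers of 2.
So 2^185 ≡ 172 · 95 · 240 · 256 · 2 ≡ 151 (mod 371).
Squaring chain: 151; never reaches −1, so base 2 is a Miller–Rabin witness that 371 is composite.

151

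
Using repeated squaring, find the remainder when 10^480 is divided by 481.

1

10^1 ≡ 10 (mod 481)
10^2 ≡ 10^2 = 100 ≡ 100 (mod 481)
10^4 ≡ 100^2 = 10000 ≡ 380 (mod 481)
10^8 ≡ 380^2 = 144400 ≡ 100 (mod 481)
10^16 ≡ 100^2 = 10000 ≡ 380 (mod 481)
10^32 ≡ 380^2 = 144400 ≡ 100 (mod 481)
10^64 ≡ 100^2 = 10000 ≡ 380 (mod 481)
10^128 ≡ 380^2 = 144400 ≡ 100 (mod 481)
10^256 ≡ 100^2 = 10000 ≡ 380 (mod 481)
480 = 256 + 128 + 64 + 32 in binary powers of 2.
So 10^480 ≡ 380 · 100 · 380 · 100 ≡ 1 (mod 481).
Since the result is 1, base 10 gives no evidence that 481 is composite.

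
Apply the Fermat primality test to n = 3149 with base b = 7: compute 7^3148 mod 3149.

7^1 ≡ 7 (mod 3149)
7^2 ≡ 7^2 = 49 ≡ 49 (mod 3149)
7^4 ≡ 49^2 = 2401 ≡ 2401 (mod 3149)
7^8 ≡ 2401^2 = 5764801 ≡ 2131 (mod 3149)
7^16 ≡ 2131^2 = 4541161 ≡ 303 (mod 3149)
7^32 ≡ 303^2 = 91809 ≡ 488 (mod 3149)
7^64 ≡ 488^2 = 238144 ≡ 1969 (mod 3149)
7^128 ≡ 1969^2 = 3876961 ≡ 542 (mod 3149)
7^256 ≡ 542^2 = 293764 ≡ 907 (mod 3149)
7^512 ≡ 907^2 = 822649 ≡ 760 (mod 3149)
7^1024 ≡ 760^2 = 577600 ≡ 1333 (mod 3149)
7^2048 ≡ 1333^2 = 1776889 ≡ 853 (mod 3149)
3148 = 2048 + 1024 + 64 + 8 + 4 in binary powers of 2.
So 7^3148 ≡ 853 · 1333 · 1969 · 2131 · 2401 ≡ 272 (mod 3149).
Since 272 ≠ 1, base 7 is a Fermat witness: 3149 is composite.

272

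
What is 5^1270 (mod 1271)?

5^1 ≡ 5 (mod 1271)
5^2 ≡ 5^2 = 25 ≡ 25 (mod 1271)
5^4 ≡ 25^2 = 625 ≡ 625 (mod 1271)
5^8 ≡ 625^2 = 390625 ≡ 428 (mod 1271)
5^16 ≡ 428^2 = 183184 ≡ 160 (mod 1271)
5^32 ≡ 160^2 = 25600 ≡ 180 (mod 1271)
5^64 ≡ 180^2 = 32400 ≡ 625 (mod 1271)
5^128 ≡ 625^2 = 390625 ≡ 428 (mod 1271)
5^256 ≡ 428^2 = 183184 ≡ 160 (mod 1271)
5^512 ≡ 160^2 = 25600 ≡ 180 (mod 1271)
5^1024 ≡ 180^2 = 32400 ≡ 625 (mod 1271)
1270 = 1024 + 128 + 64 + 32 + 16 + 4 + 2 in binary powers of 2.
So 5^1270 ≡ 625 · 428 · 625 · 180 · 160 · 625 · 25 ≡ 532 (mod 1271).
Since 532 ≠ 1, base 5 is a Fermat witness: 1271 is composite.

532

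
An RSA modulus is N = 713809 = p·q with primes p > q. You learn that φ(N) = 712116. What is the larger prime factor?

φ(n) = (p−1)(q−1) = n − (p+q) + 1, so p + q = 713809 − 712116 + 1 = 1694.
p and q are the roots of t² − 1694t + 713809 = 0.
Discriminant: 1694² − 4·713809 = 2869636 − 2855236 = 14400; √14400 = 120.
q = (1694 − 120)/2 = 787, p = (1694 + 120)/2 = 907.
Check: 787 · 907 = 713809.

907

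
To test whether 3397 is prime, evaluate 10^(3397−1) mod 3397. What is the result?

3370

10^1 ≡ 10 (mod 3397)
10^2 ≡ 10^2 = 100 ≡ 100 (mod 3397)
10^4 ≡ 100^2 = 10000 ≡ 3206 (mod 3397)
10^8 ≡ 3206^2 = 10278436 ≡ 2511 (mod 3397)
10^16 ≡ 2511^2 = 6305121 ≡ 289 (mod 3397)
10^32 ≡ 289^2 = 83521 ≡ 1993 (mod 3397)
10^64 ≡ 1993^2 = 3972049 ≡ 956 (mod 3397)
10^128 ≡ 956^2 = 913936 ≡ 143 (mod 3397)
10^256 ≡ 143^2 = 20449 ≡ 67 (mod 3397)
10^512 ≡ 67^2 = 4489 ≡ 1092 (mod 3397)
10^1024 ≡ 1092^2 = 1192464 ≡ 117 (mod 3397)
10^2048 ≡ 117^2 = 13689 ≡ 101 (mod 3397)
3396 = 2048 + 1024 + 256 + 64 + 4 in binary powers of 2.
So 10^3396 ≡ 101 · 117 · 67 · 956 · 3206 ≡ 3370 (mod 3397).
Since 3370 ≠ 1, base 10 is a Fermat witness: 3397 is composite.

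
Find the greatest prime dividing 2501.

61

2501 = 41 · 61
61 is prime.
So 2501 = 41 · 61; the largest prime factor is 61.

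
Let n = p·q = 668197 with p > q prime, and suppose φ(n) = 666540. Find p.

967

φ(n) = (p−1)(q−1) = n − (p+q) + 1, so p + q = 668197 − 666540 + 1 = 1658.
p and q are the roots of t² − 1658t + 668197 = 0.
Discriminant: 1658² − 4·668197 = 2748964 − 2672788 = 76176; √76176 = 276.
q = (1658 − 276)/2 = 691, p = (1658 + 276)/2 = 967.
Check: 691 · 967 = 668197.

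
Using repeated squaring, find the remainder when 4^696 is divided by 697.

324

4^1 ≡ 4 (mod 697)
4^2 ≡ 4^2 = 16 ≡ 16 (mod 697)
4^4 ≡ 16^2 = 256 ≡ 256 (mod 697)
4^8 ≡ 256^2 = 65536 ≡ 18 (mod 697)
4^16 ≡ 18^2 = 324 ≡ 324 (mod 697)
4^32 ≡ 324^2 = 104976 ≡ 426 (mod 697)
4^64 ≡ 426^2 = 181476 ≡ 256 (mod 697)
4^128 ≡ 256^2 = 65536 ≡ 18 (mod 697)
4^256 ≡ 18^2 = 324 ≡ 324 (mod 697)
4^512 ≡ 324^2 = 104976 ≡ 426 (mod 697)
696 = 512 + 128 + 32 + 16 + 8 in binary powers of 2.
So 4^696 ≡ 426 · 18 · 426 · 324 · 18 ≡ 324 (mod 697).
Since 324 ≠ 1, base 4 is a Fermat witness: 697 is composite.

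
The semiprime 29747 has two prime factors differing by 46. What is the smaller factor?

Since p = q + 46, we have 29747 = q(q + 46), so q² + 46q − 29747 = 0.
Discriminant: 46² + 4·29747 = 2116 + 118988 = 121104; √121104 = 348.
q = (−46 + 348)/2 = 151, and p = q + 46 = 197.
Check: 151 · 197 = 29747.

151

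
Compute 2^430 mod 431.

1

2^1 ≡ 2 (mod 431)
2^2 ≡ 2^2 = 4 ≡ 4 (mod 431)
2^4 ≡ 4^2 = 16 ≡ 16 (mod 431)
2^8 ≡ 16^2 = 256 ≡ 256 (mod 431)
2^16 ≡ 256^2 = 65536 ≡ 24 (mod 431)
2^32 ≡ 24^2 = 576 ≡ 145 (mod 431)
2^64 ≡ 145^2 = 21025 ≡ 337 (mod 431)
2^128 ≡ 337^2 = 113569 ≡ 216 (mod 431)
2^256 ≡ 216^2 = 46656 ≡ 108 (mod 431)
430 = 256 + 128 + 32 + 8 + 4 + 2 in binary powers of 2.
So 2^430 ≡ 108 · 216 · 145 · 256 · 16 · 4 ≡ 1 (mod 431).
Since the result is 1, base 2 gives no evidence that 431 is composite.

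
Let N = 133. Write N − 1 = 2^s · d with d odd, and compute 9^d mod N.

106

133 − 1 = 132 = 2^2 · 33, so d = 33.
9^1 ≡ 9 (mod 133)
9^2 ≡ 9^2 = 81 ≡ 81 (mod 133)
9^4 ≡ 81^2 = 6561 ≡ 44 (mod 133)
9^8 ≡ 44^2 = 1936 ≡ 74 (mod 133)
9^16 ≡ 74^2 = 5476 ≡ 23 (mod 133)
9^32 ≡ 23^2 = 529 ≡ 130 (mod 133)
33 = 32 + 1 in binary powers of 2.
So 9^33 ≡ 130 · 9 ≡ 106 (mod 133).
Squaring chain: 106 → 64; never reaches −1, so base 9 is a Miller–Rabin witness that 133 is composite.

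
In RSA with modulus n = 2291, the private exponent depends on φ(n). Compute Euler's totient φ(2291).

Factor: 2291 = 29 · 79.
φ(2291) = (29−1) · (79−1) = 28 · 78 = 2184.

2184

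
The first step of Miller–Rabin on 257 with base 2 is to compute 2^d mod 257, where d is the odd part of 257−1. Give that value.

257 − 1 = 256 = 2^8 · 1, so d = 1.
2^1 ≡ 2 (mod 257)
1 = 1 in binary powers of 2.
So 2^1 ≡ 2 ≡ 2 (mod 257).
Squaring chain: 2 → 4 → 16 → 256 → 1 → 1 → 1 → 1; reaches −1, so base 2 does not prove 257 composite.

2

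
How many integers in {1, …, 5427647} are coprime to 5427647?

Factor: 5427647 = 157 · 181 · 191.
φ(5427647) = (157−1) · (181−1) · (191−1) = 156 · 180 · 190 = 5335200.

5335200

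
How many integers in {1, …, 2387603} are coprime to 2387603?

2331648

Factor: 2387603 = 89 · 139 · 193.
φ(2387603) = (89−1) · (139−1) · (193−1) = 88 · 138 · 192 = 2331648.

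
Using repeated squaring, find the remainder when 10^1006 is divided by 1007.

10^1 ≡ 10 (mod 1007)
10^2 ≡ 10^2 = 100 ≡ 100 (mod 1007)
10^4 ≡ 100^2 = 10000 ≡ 937 (mod 1007)
10^8 ≡ 937^2 = 877969 ≡ 872 (mod 1007)
10^16 ≡ 872^2 = 760384 ≡ 99 (mod 1007)
10^32 ≡ 99^2 = 9801 ≡ 738 (mod 1007)
10^64 ≡ 738^2 = 544644 ≡ 864 (mod 1007)
10^128 ≡ 864^2 = 746496 ≡ 309 (mod 1007)
10^256 ≡ 309^2 = 95481 ≡ 823 (mod 1007)
10^512 ≡ 823^2 = 677329 ≡ 625 (mod 1007)
1006 = 512 + 256 + 128 + 64 + 32 + 8 + 4 + 2 in binary powers of 2.
So 10^1006 ≡ 625 · 823 · 309 · 864 · 738 · 872 · 937 · 100 ≡ 42 (mod 1007).
Since 42 ≠ 1, base 10 is a Fermat witness: 1007 is composite.

42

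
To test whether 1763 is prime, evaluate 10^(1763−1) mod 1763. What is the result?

1330

10^1 ≡ 10 (mod 1763)
10^2 ≡ 10^2 = 100 ≡ 100 (mod 1763)
10^4 ≡ 100^2 = 10000 ≡ 1185 (mod 1763)
10^8 ≡ 1185^2 = 1404225 ≡ 877 (mod 1763)
10^16 ≡ 877^2 = 769129 ≡ 461 (mod 1763)
10^32 ≡ 461^2 = 212521 ≡ 961 (mod 1763)
10^64 ≡ 961^2 = 923521 ≡ 1472 (mod 1763)
10^128 ≡ 1472^2 = 2166784 ≡ 57 (mod 1763)
10^256 ≡ 57^2 = 3249 ≡ 1486 (mod 1763)
10^512 ≡ 1486^2 = 2208196 ≡ 920 (mod 1763)
10^1024 ≡ 920^2 = 846400 ≡ 160 (mod 1763)
1762 = 1024 + 512 + 128 + 64 + 32 + 2 in binary powers of 2.
So 10^1762 ≡ 160 · 920 · 57 · 1472 · 961 · 100 ≡ 1330 (mod 1763).
Since 1330 ≠ 1, base 10 is a Fermat witness: 1763 is composite.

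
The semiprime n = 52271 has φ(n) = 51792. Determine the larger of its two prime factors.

φ(n) = (p−1)(q−1) = n − (p+q) + 1, so p + q = 52271 − 51792 + 1 = 480.
p and q are the roots of t² − 480t + 52271 = 0.
Discriminant: 480² − 4·52271 = 230400 − 209084 = 21316; √21316 = 146.
q = (480 − 146)/2 = 167, p = (480 + 146)/2 = 313.
Check: 167 · 313 = 52271.

313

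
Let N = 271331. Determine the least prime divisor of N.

271331 is odd.
Digit sum 17, not divisible by 3.
Ends in 1: not divisible by 5.
7: 271331 = 7·38761 + 4
11: 271331 = 11·24666 + 5
13: 271331 = 13·20871 + 8
17: 271331 = 17·15960 + 11
19: 271331 = 19·14280 + 11
23: 271331 = 23·11797

23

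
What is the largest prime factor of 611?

47

611 = 13 · 47
47 is prime.
So 611 = 13 · 47; the largest prime factor is 47.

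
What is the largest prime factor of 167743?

167743 = 43 · 3901
3901 = 47 · 83
83 is prime.
So 167743 = 43 · 47 · 83; the largest prime factor is 83.

83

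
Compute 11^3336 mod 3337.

1352

11^1 ≡ 11 (mod 3337)
11^2 ≡ 11^2 = 121 ≡ 121 (mod 3337)
11^4 ≡ 121^2 = 14641 ≡ 1293 (mod 3337)
11^8 ≡ 1293^2 = 1671849 ≡ 12 (mod 3337)
11^16 ≡ 12^2 = 144 ≡ 144 (mod 3337)
11^32 ≡ 144^2 = 20736 ≡ 714 (mod 3337)
11^64 ≡ 714^2 = 509796 ≡ 2572 (mod 3337)
11^128 ≡ 2572^2 = 6615184 ≡ 1250 (mod 3337)
11^256 ≡ 1250^2 = 1562500 ≡ 784 (mod 3337)
11^512 ≡ 784^2 = 614656 ≡ 648 (mod 3337)
11^1024 ≡ 648^2 = 419904 ≡ 2779 (mod 3337)
11^2048 ≡ 2779^2 = 7722841 ≡ 1023 (mod 3337)
3336 = 2048 + 1024 + 256 + 8 in binary powers of 2.
So 11^3336 ≡ 1023 · 2779 · 784 · 12 ≡ 1352 (mod 3337).
Since 1352 ≠ 1, base 11 is a Fermat witness: 3337 is composite.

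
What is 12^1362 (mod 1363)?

202

12^1 ≡ 12 (mod 1363)
12^2 ≡ 12^2 = 144 ≡ 144 (mod 1363)
12^4 ≡ 144^2 = 20736 ≡ 291 (mod 1363)
12^8 ≡ 291^2 = 84681 ≡ 175 (mod 1363)
12^16 ≡ 175^2 = 30625 ≡ 639 (mod 1363)
12^32 ≡ 639^2 = 408321 ≡ 784 (mod 1363)
12^64 ≡ 784^2 = 614656 ≡ 1306 (mod 1363)
12^128 ≡ 1306^2 = 1705636 ≡ 523 (mod 1363)
12^256 ≡ 523^2 = 273529 ≡ 929 (mod 1363)
12^512 ≡ 929^2 = 863041 ≡ 262 (mod 1363)
12^1024 ≡ 262^2 = 68644 ≡ 494 (mod 1363)
1362 = 1024 + 256 + 64 + 16 + 2 in binary powers of 2.
So 12^1362 ≡ 494 · 929 · 1306 · 639 · 144 ≡ 202 (mod 1363).
Since 202 ≠ 1, base 12 is a Fermat witness: 1363 is composite.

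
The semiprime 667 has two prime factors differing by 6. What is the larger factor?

29

Since p = q + 6, we have 667 = q(q + 6), so q² + 6q − 667 = 0.
Discriminant: 6² + 4·667 = 36 + 2668 = 2704; √2704 = 52.
q = (−6 + 52)/2 = 23, and p = q + 6 = 29.
Check: 23 · 29 = 667.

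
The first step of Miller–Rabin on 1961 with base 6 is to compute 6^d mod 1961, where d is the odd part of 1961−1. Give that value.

820

1961 − 1 = 1960 = 2^3 · 245, so d = 245.
6^1 ≡ 6 (mod 1961)
6^2 ≡ 6^2 = 36 ≡ 36 (mod 1961)
6^4 ≡ 36^2 = 1296 ≡ 1296 (mod 1961)
6^8 ≡ 1296^2 = 1679616 ≡ 1000 (mod 1961)
6^16 ≡ 1000^2 = 1000000 ≡ 1851 (mod 1961)
6^32 ≡ 1851^2 = 3426201 ≡ 334 (mod 1961)
6^64 ≡ 334^2 = 111556 ≡ 1740 (mod 1961)
6^128 ≡ 1740^2 = 3027600 ≡ 1777 (mod 1961)
245 = 128 + 64 + 32 + 16 + 4 + 1 in binary powers of 2.
So 6^245 ≡ 1777 · 1740 · 334 · 1851 · 1296 · 6 ≡ 820 (mod 1961).
Squaring chain: 820 → 1738 → 704; never reaches −1, so base 6 is a Miller–Rabin witness that 1961 is composite.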